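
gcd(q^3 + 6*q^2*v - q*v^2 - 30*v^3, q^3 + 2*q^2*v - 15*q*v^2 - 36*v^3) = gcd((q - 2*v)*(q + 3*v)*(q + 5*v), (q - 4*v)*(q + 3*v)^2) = q + 3*v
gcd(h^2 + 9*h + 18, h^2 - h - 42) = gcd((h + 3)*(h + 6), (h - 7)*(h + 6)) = h + 6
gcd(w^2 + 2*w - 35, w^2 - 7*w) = 1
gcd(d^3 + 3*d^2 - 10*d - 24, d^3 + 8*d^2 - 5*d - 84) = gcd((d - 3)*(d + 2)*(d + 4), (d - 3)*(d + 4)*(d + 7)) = d^2 + d - 12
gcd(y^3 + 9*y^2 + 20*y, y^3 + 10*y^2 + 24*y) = y^2 + 4*y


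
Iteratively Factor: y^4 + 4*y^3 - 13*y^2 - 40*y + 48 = (y + 4)*(y^3 - 13*y + 12) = (y - 1)*(y + 4)*(y^2 + y - 12) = (y - 1)*(y + 4)^2*(y - 3)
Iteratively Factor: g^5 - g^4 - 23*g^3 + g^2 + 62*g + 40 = (g - 2)*(g^4 + g^3 - 21*g^2 - 41*g - 20) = (g - 2)*(g + 1)*(g^3 - 21*g - 20) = (g - 5)*(g - 2)*(g + 1)*(g^2 + 5*g + 4) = (g - 5)*(g - 2)*(g + 1)^2*(g + 4)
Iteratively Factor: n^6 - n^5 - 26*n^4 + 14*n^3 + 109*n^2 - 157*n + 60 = (n + 4)*(n^5 - 5*n^4 - 6*n^3 + 38*n^2 - 43*n + 15) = (n - 5)*(n + 4)*(n^4 - 6*n^2 + 8*n - 3) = (n - 5)*(n - 1)*(n + 4)*(n^3 + n^2 - 5*n + 3) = (n - 5)*(n - 1)^2*(n + 4)*(n^2 + 2*n - 3) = (n - 5)*(n - 1)^2*(n + 3)*(n + 4)*(n - 1)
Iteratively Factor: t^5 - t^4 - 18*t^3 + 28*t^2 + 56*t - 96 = (t - 2)*(t^4 + t^3 - 16*t^2 - 4*t + 48) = (t - 3)*(t - 2)*(t^3 + 4*t^2 - 4*t - 16) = (t - 3)*(t - 2)^2*(t^2 + 6*t + 8) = (t - 3)*(t - 2)^2*(t + 4)*(t + 2)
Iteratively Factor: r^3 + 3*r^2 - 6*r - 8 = (r - 2)*(r^2 + 5*r + 4) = (r - 2)*(r + 1)*(r + 4)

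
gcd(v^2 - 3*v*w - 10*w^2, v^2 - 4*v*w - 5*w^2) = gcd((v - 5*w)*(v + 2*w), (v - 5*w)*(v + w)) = v - 5*w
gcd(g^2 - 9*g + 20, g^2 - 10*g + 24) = g - 4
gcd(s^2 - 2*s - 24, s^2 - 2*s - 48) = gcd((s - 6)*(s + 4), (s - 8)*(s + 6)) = 1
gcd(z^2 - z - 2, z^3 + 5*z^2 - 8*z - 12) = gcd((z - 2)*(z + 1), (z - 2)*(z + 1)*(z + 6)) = z^2 - z - 2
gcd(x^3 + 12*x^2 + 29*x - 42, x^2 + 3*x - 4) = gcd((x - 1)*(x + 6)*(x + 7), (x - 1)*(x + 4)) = x - 1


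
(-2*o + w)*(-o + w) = 2*o^2 - 3*o*w + w^2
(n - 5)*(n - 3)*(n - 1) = n^3 - 9*n^2 + 23*n - 15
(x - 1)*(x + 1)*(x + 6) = x^3 + 6*x^2 - x - 6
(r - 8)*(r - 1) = r^2 - 9*r + 8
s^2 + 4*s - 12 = (s - 2)*(s + 6)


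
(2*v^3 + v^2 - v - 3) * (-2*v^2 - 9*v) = -4*v^5 - 20*v^4 - 7*v^3 + 15*v^2 + 27*v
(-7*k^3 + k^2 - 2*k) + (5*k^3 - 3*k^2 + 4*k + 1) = -2*k^3 - 2*k^2 + 2*k + 1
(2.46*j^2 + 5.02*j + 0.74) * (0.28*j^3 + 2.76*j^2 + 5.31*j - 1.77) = 0.6888*j^5 + 8.1952*j^4 + 27.125*j^3 + 24.3444*j^2 - 4.956*j - 1.3098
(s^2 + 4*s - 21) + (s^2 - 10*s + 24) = 2*s^2 - 6*s + 3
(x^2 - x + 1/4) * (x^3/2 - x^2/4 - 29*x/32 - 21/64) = x^5/2 - 3*x^4/4 - 17*x^3/32 + 33*x^2/64 + 13*x/128 - 21/256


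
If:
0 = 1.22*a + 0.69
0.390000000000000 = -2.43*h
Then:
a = -0.57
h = -0.16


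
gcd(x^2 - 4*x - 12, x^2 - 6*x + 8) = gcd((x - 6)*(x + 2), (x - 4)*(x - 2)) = 1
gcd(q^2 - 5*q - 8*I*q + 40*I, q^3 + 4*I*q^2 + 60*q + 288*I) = q - 8*I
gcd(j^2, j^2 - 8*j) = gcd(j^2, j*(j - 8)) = j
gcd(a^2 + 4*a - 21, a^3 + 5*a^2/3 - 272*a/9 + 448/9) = a + 7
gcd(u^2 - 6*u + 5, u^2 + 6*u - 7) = u - 1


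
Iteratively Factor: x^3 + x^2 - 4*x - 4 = (x + 1)*(x^2 - 4) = (x - 2)*(x + 1)*(x + 2)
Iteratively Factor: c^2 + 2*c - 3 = (c + 3)*(c - 1)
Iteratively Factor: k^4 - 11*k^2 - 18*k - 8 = (k - 4)*(k^3 + 4*k^2 + 5*k + 2) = (k - 4)*(k + 1)*(k^2 + 3*k + 2) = (k - 4)*(k + 1)*(k + 2)*(k + 1)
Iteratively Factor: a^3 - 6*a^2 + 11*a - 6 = (a - 1)*(a^2 - 5*a + 6) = (a - 2)*(a - 1)*(a - 3)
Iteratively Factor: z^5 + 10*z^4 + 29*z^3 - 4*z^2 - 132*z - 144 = (z - 2)*(z^4 + 12*z^3 + 53*z^2 + 102*z + 72) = (z - 2)*(z + 3)*(z^3 + 9*z^2 + 26*z + 24) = (z - 2)*(z + 3)^2*(z^2 + 6*z + 8) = (z - 2)*(z + 2)*(z + 3)^2*(z + 4)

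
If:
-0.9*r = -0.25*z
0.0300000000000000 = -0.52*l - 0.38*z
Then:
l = -0.730769230769231*z - 0.0576923076923077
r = 0.277777777777778*z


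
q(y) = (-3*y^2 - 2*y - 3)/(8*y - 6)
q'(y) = (-6*y - 2)/(8*y - 6) - 8*(-3*y^2 - 2*y - 3)/(8*y - 6)^2 = 3*(-2*y^2 + 3*y + 3)/(16*y^2 - 24*y + 9)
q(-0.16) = 0.38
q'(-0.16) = 0.56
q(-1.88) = 0.47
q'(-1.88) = -0.26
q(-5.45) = 1.64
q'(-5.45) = -0.35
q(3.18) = -2.04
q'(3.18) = -0.24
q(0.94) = -4.95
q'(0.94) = 21.05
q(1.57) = -2.06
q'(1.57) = 0.78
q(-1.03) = 0.29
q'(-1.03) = -0.13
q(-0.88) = 0.27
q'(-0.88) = -0.08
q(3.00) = -2.00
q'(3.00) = -0.22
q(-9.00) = 2.92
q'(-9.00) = -0.37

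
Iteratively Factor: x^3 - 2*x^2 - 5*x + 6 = (x - 3)*(x^2 + x - 2) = (x - 3)*(x - 1)*(x + 2)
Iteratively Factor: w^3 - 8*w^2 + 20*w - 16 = (w - 4)*(w^2 - 4*w + 4) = (w - 4)*(w - 2)*(w - 2)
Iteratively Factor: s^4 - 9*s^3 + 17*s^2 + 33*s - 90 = (s - 3)*(s^3 - 6*s^2 - s + 30) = (s - 3)*(s + 2)*(s^2 - 8*s + 15) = (s - 3)^2*(s + 2)*(s - 5)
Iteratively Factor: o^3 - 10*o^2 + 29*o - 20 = (o - 1)*(o^2 - 9*o + 20) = (o - 5)*(o - 1)*(o - 4)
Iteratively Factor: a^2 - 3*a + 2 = (a - 2)*(a - 1)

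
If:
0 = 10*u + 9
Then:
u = -9/10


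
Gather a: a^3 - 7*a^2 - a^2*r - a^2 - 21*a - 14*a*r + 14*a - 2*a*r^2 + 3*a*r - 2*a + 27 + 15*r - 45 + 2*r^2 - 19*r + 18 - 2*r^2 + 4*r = a^3 + a^2*(-r - 8) + a*(-2*r^2 - 11*r - 9)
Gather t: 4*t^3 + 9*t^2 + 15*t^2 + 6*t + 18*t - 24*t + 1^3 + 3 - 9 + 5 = 4*t^3 + 24*t^2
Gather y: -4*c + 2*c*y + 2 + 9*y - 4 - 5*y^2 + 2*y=-4*c - 5*y^2 + y*(2*c + 11) - 2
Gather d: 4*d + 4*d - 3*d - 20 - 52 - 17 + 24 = 5*d - 65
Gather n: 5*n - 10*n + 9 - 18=-5*n - 9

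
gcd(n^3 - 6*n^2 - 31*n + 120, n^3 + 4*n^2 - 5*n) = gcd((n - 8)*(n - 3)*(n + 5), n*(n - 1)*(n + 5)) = n + 5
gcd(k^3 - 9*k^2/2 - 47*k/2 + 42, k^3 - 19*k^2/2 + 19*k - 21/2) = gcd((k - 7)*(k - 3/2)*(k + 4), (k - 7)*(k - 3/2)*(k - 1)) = k^2 - 17*k/2 + 21/2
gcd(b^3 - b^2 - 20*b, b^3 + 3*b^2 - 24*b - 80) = b^2 - b - 20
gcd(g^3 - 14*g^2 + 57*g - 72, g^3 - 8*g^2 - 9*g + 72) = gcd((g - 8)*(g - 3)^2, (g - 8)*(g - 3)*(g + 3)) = g^2 - 11*g + 24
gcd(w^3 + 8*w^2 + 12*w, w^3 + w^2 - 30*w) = w^2 + 6*w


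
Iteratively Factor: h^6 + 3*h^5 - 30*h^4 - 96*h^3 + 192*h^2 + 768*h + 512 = (h + 2)*(h^5 + h^4 - 32*h^3 - 32*h^2 + 256*h + 256) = (h + 2)*(h + 4)*(h^4 - 3*h^3 - 20*h^2 + 48*h + 64) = (h + 2)*(h + 4)^2*(h^3 - 7*h^2 + 8*h + 16) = (h - 4)*(h + 2)*(h + 4)^2*(h^2 - 3*h - 4) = (h - 4)^2*(h + 2)*(h + 4)^2*(h + 1)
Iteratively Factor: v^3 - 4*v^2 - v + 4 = (v + 1)*(v^2 - 5*v + 4) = (v - 4)*(v + 1)*(v - 1)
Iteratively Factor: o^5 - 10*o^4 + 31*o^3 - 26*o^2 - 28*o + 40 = (o - 2)*(o^4 - 8*o^3 + 15*o^2 + 4*o - 20) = (o - 2)*(o + 1)*(o^3 - 9*o^2 + 24*o - 20) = (o - 2)^2*(o + 1)*(o^2 - 7*o + 10) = (o - 5)*(o - 2)^2*(o + 1)*(o - 2)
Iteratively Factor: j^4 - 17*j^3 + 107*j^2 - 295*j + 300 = (j - 5)*(j^3 - 12*j^2 + 47*j - 60) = (j - 5)*(j - 3)*(j^2 - 9*j + 20) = (j - 5)^2*(j - 3)*(j - 4)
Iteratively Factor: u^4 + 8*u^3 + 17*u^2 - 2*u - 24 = (u + 3)*(u^3 + 5*u^2 + 2*u - 8) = (u + 2)*(u + 3)*(u^2 + 3*u - 4) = (u + 2)*(u + 3)*(u + 4)*(u - 1)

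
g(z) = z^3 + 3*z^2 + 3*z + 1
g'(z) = 3*z^2 + 6*z + 3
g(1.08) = 9.00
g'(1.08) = 12.98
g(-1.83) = -0.57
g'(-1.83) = 2.07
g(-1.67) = -0.30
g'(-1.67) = 1.35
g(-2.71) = -5.00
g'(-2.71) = 8.77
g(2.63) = 47.83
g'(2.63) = 39.53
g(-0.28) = 0.37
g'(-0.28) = 1.56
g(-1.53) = -0.15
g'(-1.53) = 0.84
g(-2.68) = -4.74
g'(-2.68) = 8.47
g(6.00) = 343.00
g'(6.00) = 147.00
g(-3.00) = -8.00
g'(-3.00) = 12.00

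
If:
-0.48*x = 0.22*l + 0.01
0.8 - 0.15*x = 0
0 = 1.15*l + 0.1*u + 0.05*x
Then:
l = -11.68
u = 131.67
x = 5.33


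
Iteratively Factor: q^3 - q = (q + 1)*(q^2 - q) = q*(q + 1)*(q - 1)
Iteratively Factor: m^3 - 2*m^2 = (m)*(m^2 - 2*m) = m*(m - 2)*(m)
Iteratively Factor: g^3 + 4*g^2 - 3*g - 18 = (g + 3)*(g^2 + g - 6) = (g - 2)*(g + 3)*(g + 3)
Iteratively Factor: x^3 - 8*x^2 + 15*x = (x)*(x^2 - 8*x + 15) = x*(x - 5)*(x - 3)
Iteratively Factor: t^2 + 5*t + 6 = (t + 2)*(t + 3)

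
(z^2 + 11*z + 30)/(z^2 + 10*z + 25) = (z + 6)/(z + 5)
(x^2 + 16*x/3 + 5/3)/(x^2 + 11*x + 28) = (3*x^2 + 16*x + 5)/(3*(x^2 + 11*x + 28))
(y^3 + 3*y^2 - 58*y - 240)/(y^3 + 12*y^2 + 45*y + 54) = (y^2 - 3*y - 40)/(y^2 + 6*y + 9)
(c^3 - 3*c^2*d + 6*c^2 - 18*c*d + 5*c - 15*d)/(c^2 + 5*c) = c - 3*d + 1 - 3*d/c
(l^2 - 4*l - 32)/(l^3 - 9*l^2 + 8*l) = (l + 4)/(l*(l - 1))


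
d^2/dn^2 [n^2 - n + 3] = 2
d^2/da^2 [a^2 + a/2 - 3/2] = 2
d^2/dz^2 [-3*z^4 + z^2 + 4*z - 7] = 2 - 36*z^2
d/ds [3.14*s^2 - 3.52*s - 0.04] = 6.28*s - 3.52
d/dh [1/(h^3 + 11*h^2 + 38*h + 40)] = (-3*h^2 - 22*h - 38)/(h^3 + 11*h^2 + 38*h + 40)^2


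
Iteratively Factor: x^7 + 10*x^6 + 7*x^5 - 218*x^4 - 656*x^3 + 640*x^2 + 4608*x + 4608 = (x + 2)*(x^6 + 8*x^5 - 9*x^4 - 200*x^3 - 256*x^2 + 1152*x + 2304) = (x + 2)*(x + 4)*(x^5 + 4*x^4 - 25*x^3 - 100*x^2 + 144*x + 576) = (x - 4)*(x + 2)*(x + 4)*(x^4 + 8*x^3 + 7*x^2 - 72*x - 144) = (x - 4)*(x - 3)*(x + 2)*(x + 4)*(x^3 + 11*x^2 + 40*x + 48) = (x - 4)*(x - 3)*(x + 2)*(x + 4)^2*(x^2 + 7*x + 12) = (x - 4)*(x - 3)*(x + 2)*(x + 3)*(x + 4)^2*(x + 4)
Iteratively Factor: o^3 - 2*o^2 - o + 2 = (o - 1)*(o^2 - o - 2) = (o - 1)*(o + 1)*(o - 2)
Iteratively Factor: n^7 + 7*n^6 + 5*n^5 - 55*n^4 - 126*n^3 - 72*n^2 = (n + 1)*(n^6 + 6*n^5 - n^4 - 54*n^3 - 72*n^2) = n*(n + 1)*(n^5 + 6*n^4 - n^3 - 54*n^2 - 72*n) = n*(n + 1)*(n + 3)*(n^4 + 3*n^3 - 10*n^2 - 24*n) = n*(n - 3)*(n + 1)*(n + 3)*(n^3 + 6*n^2 + 8*n) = n*(n - 3)*(n + 1)*(n + 3)*(n + 4)*(n^2 + 2*n) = n*(n - 3)*(n + 1)*(n + 2)*(n + 3)*(n + 4)*(n)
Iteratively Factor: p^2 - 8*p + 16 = (p - 4)*(p - 4)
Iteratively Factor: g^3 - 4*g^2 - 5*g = (g - 5)*(g^2 + g) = (g - 5)*(g + 1)*(g)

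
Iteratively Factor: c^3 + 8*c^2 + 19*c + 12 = (c + 4)*(c^2 + 4*c + 3) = (c + 1)*(c + 4)*(c + 3)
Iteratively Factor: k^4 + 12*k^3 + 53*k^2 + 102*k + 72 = (k + 3)*(k^3 + 9*k^2 + 26*k + 24) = (k + 2)*(k + 3)*(k^2 + 7*k + 12) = (k + 2)*(k + 3)^2*(k + 4)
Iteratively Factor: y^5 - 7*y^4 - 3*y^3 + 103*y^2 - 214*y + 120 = (y - 2)*(y^4 - 5*y^3 - 13*y^2 + 77*y - 60) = (y - 2)*(y - 1)*(y^3 - 4*y^2 - 17*y + 60) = (y - 2)*(y - 1)*(y + 4)*(y^2 - 8*y + 15) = (y - 3)*(y - 2)*(y - 1)*(y + 4)*(y - 5)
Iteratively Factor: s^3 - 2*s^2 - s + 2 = (s + 1)*(s^2 - 3*s + 2) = (s - 1)*(s + 1)*(s - 2)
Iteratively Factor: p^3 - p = (p + 1)*(p^2 - p) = (p - 1)*(p + 1)*(p)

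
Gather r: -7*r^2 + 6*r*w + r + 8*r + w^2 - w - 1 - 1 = -7*r^2 + r*(6*w + 9) + w^2 - w - 2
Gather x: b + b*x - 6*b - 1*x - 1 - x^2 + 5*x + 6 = -5*b - x^2 + x*(b + 4) + 5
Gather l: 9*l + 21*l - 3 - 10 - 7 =30*l - 20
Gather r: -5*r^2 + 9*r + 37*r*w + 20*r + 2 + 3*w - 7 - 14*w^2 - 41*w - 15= -5*r^2 + r*(37*w + 29) - 14*w^2 - 38*w - 20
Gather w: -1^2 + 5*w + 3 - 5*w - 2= 0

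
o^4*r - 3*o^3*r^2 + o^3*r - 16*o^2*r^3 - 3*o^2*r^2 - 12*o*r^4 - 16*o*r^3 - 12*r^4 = (o - 6*r)*(o + r)*(o + 2*r)*(o*r + r)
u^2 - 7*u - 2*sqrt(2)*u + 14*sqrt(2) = (u - 7)*(u - 2*sqrt(2))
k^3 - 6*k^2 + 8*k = k*(k - 4)*(k - 2)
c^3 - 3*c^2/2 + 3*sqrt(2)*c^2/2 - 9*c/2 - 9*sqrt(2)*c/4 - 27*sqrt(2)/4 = (c - 3)*(c + 3/2)*(c + 3*sqrt(2)/2)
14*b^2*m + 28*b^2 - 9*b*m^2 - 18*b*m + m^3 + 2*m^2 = (-7*b + m)*(-2*b + m)*(m + 2)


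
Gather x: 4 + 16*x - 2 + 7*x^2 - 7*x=7*x^2 + 9*x + 2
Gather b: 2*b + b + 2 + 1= 3*b + 3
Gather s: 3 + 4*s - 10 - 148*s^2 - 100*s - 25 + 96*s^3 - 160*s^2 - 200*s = 96*s^3 - 308*s^2 - 296*s - 32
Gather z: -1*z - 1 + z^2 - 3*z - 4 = z^2 - 4*z - 5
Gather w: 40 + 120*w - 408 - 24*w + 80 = 96*w - 288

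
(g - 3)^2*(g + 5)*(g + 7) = g^4 + 6*g^3 - 28*g^2 - 102*g + 315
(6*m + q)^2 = 36*m^2 + 12*m*q + q^2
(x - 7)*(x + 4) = x^2 - 3*x - 28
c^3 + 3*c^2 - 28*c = c*(c - 4)*(c + 7)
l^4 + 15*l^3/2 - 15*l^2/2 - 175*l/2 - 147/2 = (l - 7/2)*(l + 1)*(l + 3)*(l + 7)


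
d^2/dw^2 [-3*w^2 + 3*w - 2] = -6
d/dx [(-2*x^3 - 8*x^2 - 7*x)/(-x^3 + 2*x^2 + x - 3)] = 3*(-4*x^4 - 6*x^3 + 8*x^2 + 16*x + 7)/(x^6 - 4*x^5 + 2*x^4 + 10*x^3 - 11*x^2 - 6*x + 9)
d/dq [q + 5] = 1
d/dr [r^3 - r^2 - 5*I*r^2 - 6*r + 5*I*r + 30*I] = 3*r^2 - 2*r - 10*I*r - 6 + 5*I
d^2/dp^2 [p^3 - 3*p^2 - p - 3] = 6*p - 6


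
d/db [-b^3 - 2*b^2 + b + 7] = -3*b^2 - 4*b + 1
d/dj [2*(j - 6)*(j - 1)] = 4*j - 14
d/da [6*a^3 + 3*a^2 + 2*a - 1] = 18*a^2 + 6*a + 2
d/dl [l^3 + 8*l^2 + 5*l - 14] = 3*l^2 + 16*l + 5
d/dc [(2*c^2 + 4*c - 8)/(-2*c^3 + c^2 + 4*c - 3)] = 4*(c^3 + 5*c^2 - 6*c - 5)/(4*c^5 - 15*c^3 + 5*c^2 + 15*c - 9)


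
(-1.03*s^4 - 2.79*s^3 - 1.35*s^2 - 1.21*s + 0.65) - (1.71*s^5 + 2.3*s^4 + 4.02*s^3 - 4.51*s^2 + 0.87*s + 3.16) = -1.71*s^5 - 3.33*s^4 - 6.81*s^3 + 3.16*s^2 - 2.08*s - 2.51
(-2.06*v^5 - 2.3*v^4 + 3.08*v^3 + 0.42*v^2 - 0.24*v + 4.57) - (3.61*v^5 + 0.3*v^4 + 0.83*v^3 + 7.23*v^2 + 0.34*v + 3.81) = -5.67*v^5 - 2.6*v^4 + 2.25*v^3 - 6.81*v^2 - 0.58*v + 0.76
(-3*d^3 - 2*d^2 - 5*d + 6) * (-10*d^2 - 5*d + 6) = 30*d^5 + 35*d^4 + 42*d^3 - 47*d^2 - 60*d + 36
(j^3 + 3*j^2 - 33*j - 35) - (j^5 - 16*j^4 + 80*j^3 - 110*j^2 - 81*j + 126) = -j^5 + 16*j^4 - 79*j^3 + 113*j^2 + 48*j - 161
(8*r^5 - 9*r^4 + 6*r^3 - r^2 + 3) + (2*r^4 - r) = 8*r^5 - 7*r^4 + 6*r^3 - r^2 - r + 3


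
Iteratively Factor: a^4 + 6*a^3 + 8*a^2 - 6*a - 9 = (a + 1)*(a^3 + 5*a^2 + 3*a - 9) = (a + 1)*(a + 3)*(a^2 + 2*a - 3) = (a + 1)*(a + 3)^2*(a - 1)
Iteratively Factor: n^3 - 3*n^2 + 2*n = (n - 1)*(n^2 - 2*n) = (n - 2)*(n - 1)*(n)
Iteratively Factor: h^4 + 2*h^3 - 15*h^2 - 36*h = (h)*(h^3 + 2*h^2 - 15*h - 36) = h*(h + 3)*(h^2 - h - 12) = h*(h - 4)*(h + 3)*(h + 3)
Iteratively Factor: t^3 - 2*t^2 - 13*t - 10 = (t - 5)*(t^2 + 3*t + 2) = (t - 5)*(t + 2)*(t + 1)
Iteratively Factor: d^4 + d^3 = (d)*(d^3 + d^2) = d^2*(d^2 + d) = d^2*(d + 1)*(d)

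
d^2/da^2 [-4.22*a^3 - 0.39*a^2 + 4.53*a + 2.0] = -25.32*a - 0.78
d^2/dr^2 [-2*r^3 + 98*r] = -12*r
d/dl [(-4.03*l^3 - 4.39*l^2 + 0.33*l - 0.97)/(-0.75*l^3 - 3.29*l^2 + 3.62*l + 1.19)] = (-1.77635683940025e-15*l^5 + 9.9662*l^4 - 28.6822*l^3 - 31.3757*l^2 - 16.8308*l + 3.9041)/(0.5625*l^6 + 4.935*l^5 + 5.3941*l^4 - 25.6046*l^3 + 5.2742*l^2 + 8.6156*l + 1.4161)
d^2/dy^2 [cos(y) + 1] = -cos(y)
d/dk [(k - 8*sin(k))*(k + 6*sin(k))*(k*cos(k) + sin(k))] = -k^3*sin(k) + 4*k^2*sin(k)^2 + 4*k^2*cos(k) - 2*k^2 + 144*k*sin(k)^3 - 8*k*sin(k)*cos(k) - 94*k*sin(k) - 192*sin(k)^2*cos(k) - 2*sin(k)^2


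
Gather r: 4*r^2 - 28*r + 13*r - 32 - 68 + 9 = 4*r^2 - 15*r - 91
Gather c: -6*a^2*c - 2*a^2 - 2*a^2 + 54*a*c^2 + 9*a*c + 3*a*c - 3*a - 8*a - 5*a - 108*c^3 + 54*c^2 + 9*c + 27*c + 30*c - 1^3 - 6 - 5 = -4*a^2 - 16*a - 108*c^3 + c^2*(54*a + 54) + c*(-6*a^2 + 12*a + 66) - 12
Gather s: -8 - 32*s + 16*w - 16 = -32*s + 16*w - 24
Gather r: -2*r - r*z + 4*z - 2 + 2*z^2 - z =r*(-z - 2) + 2*z^2 + 3*z - 2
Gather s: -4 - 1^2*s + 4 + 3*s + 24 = 2*s + 24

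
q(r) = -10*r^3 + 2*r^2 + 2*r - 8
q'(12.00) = -4270.00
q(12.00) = -16976.00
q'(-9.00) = -2464.00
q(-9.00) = 7426.00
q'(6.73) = -1329.87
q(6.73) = -2952.17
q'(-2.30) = -165.90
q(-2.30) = 119.65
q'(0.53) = -4.31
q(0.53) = -7.87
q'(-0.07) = 1.57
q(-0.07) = -8.13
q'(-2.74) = -234.19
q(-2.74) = 207.24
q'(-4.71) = -682.36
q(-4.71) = 1071.82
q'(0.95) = -21.28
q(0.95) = -12.87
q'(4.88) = -692.91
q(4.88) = -1112.75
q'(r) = -30*r^2 + 4*r + 2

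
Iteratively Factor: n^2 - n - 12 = (n - 4)*(n + 3)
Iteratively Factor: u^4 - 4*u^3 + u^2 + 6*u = (u - 3)*(u^3 - u^2 - 2*u) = u*(u - 3)*(u^2 - u - 2) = u*(u - 3)*(u - 2)*(u + 1)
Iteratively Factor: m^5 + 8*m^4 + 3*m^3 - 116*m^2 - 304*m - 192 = (m + 1)*(m^4 + 7*m^3 - 4*m^2 - 112*m - 192) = (m + 1)*(m + 4)*(m^3 + 3*m^2 - 16*m - 48) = (m + 1)*(m + 3)*(m + 4)*(m^2 - 16) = (m - 4)*(m + 1)*(m + 3)*(m + 4)*(m + 4)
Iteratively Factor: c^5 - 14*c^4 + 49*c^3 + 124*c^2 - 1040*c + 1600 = (c - 4)*(c^4 - 10*c^3 + 9*c^2 + 160*c - 400) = (c - 4)^2*(c^3 - 6*c^2 - 15*c + 100) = (c - 4)^2*(c + 4)*(c^2 - 10*c + 25) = (c - 5)*(c - 4)^2*(c + 4)*(c - 5)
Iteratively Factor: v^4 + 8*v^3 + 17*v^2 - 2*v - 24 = (v + 3)*(v^3 + 5*v^2 + 2*v - 8) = (v - 1)*(v + 3)*(v^2 + 6*v + 8) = (v - 1)*(v + 3)*(v + 4)*(v + 2)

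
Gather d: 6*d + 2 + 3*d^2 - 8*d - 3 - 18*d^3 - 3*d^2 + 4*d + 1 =-18*d^3 + 2*d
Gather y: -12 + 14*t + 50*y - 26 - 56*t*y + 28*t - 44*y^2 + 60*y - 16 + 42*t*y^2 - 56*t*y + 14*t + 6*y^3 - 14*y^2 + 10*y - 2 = 56*t + 6*y^3 + y^2*(42*t - 58) + y*(120 - 112*t) - 56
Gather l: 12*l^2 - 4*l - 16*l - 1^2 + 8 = 12*l^2 - 20*l + 7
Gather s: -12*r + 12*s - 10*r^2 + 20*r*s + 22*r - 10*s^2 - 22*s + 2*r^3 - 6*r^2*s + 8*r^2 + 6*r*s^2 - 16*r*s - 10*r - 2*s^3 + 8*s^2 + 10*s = 2*r^3 - 2*r^2 - 2*s^3 + s^2*(6*r - 2) + s*(-6*r^2 + 4*r)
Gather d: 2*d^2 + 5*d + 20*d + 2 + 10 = 2*d^2 + 25*d + 12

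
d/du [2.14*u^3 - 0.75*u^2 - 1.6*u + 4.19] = 6.42*u^2 - 1.5*u - 1.6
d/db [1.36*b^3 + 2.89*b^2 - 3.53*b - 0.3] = 4.08*b^2 + 5.78*b - 3.53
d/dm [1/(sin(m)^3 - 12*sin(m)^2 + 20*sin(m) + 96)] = (-3*sin(m)^2 + 24*sin(m) - 20)*cos(m)/(sin(m)^3 - 12*sin(m)^2 + 20*sin(m) + 96)^2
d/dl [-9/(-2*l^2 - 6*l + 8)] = 9*(-2*l - 3)/(2*(l^2 + 3*l - 4)^2)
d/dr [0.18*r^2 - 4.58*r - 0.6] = 0.36*r - 4.58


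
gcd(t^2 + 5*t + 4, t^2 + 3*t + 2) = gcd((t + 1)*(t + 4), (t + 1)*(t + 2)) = t + 1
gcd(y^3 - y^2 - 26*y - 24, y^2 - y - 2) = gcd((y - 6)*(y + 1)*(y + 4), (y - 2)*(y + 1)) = y + 1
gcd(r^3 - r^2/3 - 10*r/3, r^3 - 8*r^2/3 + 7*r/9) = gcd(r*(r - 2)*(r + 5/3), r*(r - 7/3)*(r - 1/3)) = r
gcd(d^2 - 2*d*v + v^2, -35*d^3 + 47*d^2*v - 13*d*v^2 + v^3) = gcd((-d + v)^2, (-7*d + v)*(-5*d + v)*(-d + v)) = -d + v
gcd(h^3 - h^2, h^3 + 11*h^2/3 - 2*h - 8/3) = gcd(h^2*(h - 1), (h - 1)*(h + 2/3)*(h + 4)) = h - 1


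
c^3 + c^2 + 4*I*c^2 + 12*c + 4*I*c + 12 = (c + 1)*(c - 2*I)*(c + 6*I)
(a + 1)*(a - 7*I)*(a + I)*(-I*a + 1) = -I*a^4 - 5*a^3 - I*a^3 - 5*a^2 - 13*I*a^2 + 7*a - 13*I*a + 7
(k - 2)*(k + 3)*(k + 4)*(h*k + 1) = h*k^4 + 5*h*k^3 - 2*h*k^2 - 24*h*k + k^3 + 5*k^2 - 2*k - 24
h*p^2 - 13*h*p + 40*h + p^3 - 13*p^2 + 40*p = (h + p)*(p - 8)*(p - 5)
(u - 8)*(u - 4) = u^2 - 12*u + 32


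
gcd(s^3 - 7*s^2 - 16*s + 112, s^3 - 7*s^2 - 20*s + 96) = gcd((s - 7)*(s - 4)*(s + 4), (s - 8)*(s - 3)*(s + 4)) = s + 4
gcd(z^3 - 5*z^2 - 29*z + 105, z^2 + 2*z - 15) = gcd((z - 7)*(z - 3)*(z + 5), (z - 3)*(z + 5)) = z^2 + 2*z - 15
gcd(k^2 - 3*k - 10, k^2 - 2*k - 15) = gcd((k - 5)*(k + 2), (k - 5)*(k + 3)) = k - 5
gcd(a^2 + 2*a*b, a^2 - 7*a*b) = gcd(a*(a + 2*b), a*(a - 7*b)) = a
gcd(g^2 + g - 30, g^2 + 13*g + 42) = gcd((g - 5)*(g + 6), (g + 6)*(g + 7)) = g + 6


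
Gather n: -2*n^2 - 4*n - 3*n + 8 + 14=-2*n^2 - 7*n + 22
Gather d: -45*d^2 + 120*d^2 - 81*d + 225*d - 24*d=75*d^2 + 120*d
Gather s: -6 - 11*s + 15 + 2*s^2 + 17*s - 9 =2*s^2 + 6*s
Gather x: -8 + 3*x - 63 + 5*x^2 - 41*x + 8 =5*x^2 - 38*x - 63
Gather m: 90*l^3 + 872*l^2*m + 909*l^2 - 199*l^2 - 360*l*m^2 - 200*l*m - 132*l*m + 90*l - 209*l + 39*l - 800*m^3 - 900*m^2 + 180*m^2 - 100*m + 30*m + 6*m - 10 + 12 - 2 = 90*l^3 + 710*l^2 - 80*l - 800*m^3 + m^2*(-360*l - 720) + m*(872*l^2 - 332*l - 64)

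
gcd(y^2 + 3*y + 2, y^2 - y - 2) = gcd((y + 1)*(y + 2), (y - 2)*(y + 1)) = y + 1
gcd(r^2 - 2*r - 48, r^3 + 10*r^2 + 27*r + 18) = r + 6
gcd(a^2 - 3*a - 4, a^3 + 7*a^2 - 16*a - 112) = a - 4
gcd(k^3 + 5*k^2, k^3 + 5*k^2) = k^3 + 5*k^2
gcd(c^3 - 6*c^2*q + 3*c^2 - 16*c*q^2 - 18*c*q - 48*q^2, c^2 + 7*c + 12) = c + 3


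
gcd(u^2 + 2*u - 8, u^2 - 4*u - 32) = u + 4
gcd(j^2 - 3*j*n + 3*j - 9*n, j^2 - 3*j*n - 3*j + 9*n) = j - 3*n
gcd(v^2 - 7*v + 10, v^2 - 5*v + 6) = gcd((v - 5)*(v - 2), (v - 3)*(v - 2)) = v - 2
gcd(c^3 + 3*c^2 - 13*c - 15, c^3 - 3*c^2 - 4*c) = c + 1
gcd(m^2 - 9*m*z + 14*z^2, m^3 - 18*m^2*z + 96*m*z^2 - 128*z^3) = -m + 2*z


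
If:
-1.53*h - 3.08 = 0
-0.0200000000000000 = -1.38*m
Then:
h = -2.01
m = 0.01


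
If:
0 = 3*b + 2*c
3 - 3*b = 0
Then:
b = 1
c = -3/2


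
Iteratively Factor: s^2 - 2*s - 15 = (s + 3)*(s - 5)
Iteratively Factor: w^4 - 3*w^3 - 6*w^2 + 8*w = (w + 2)*(w^3 - 5*w^2 + 4*w) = (w - 1)*(w + 2)*(w^2 - 4*w) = (w - 4)*(w - 1)*(w + 2)*(w)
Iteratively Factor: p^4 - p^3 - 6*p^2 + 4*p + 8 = (p - 2)*(p^3 + p^2 - 4*p - 4) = (p - 2)^2*(p^2 + 3*p + 2) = (p - 2)^2*(p + 2)*(p + 1)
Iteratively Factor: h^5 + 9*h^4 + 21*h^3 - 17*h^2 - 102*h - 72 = (h + 1)*(h^4 + 8*h^3 + 13*h^2 - 30*h - 72) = (h + 1)*(h + 3)*(h^3 + 5*h^2 - 2*h - 24) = (h + 1)*(h + 3)^2*(h^2 + 2*h - 8) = (h + 1)*(h + 3)^2*(h + 4)*(h - 2)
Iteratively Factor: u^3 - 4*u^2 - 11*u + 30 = (u - 5)*(u^2 + u - 6) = (u - 5)*(u + 3)*(u - 2)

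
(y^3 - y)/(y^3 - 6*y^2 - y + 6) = y/(y - 6)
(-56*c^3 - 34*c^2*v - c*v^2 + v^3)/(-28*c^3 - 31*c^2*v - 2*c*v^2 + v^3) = (2*c + v)/(c + v)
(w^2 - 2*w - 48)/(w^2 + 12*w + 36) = (w - 8)/(w + 6)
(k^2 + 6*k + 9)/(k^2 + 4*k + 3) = (k + 3)/(k + 1)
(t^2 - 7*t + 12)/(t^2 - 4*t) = (t - 3)/t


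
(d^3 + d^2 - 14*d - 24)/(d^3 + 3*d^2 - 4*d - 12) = (d - 4)/(d - 2)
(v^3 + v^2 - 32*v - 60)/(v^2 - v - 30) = v + 2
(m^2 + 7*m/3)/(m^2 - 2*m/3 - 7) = m/(m - 3)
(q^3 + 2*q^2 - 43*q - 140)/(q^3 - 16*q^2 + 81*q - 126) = (q^2 + 9*q + 20)/(q^2 - 9*q + 18)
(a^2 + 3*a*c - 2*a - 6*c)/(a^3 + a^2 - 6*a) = (a + 3*c)/(a*(a + 3))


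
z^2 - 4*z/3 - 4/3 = (z - 2)*(z + 2/3)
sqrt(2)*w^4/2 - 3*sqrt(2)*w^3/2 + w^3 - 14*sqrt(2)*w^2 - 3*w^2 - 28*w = w*(w - 7)*(w + 4)*(sqrt(2)*w/2 + 1)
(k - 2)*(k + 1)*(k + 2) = k^3 + k^2 - 4*k - 4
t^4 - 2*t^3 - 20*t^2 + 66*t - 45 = (t - 3)^2*(t - 1)*(t + 5)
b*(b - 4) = b^2 - 4*b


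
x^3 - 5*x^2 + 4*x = x*(x - 4)*(x - 1)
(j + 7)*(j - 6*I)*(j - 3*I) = j^3 + 7*j^2 - 9*I*j^2 - 18*j - 63*I*j - 126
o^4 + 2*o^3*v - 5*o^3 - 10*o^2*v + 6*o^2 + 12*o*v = o*(o - 3)*(o - 2)*(o + 2*v)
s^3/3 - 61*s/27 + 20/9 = (s/3 + 1)*(s - 5/3)*(s - 4/3)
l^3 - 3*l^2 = l^2*(l - 3)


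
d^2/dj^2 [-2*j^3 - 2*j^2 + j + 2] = -12*j - 4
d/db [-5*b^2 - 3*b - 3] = -10*b - 3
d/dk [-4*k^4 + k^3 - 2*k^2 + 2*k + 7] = -16*k^3 + 3*k^2 - 4*k + 2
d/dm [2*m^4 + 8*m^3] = 8*m^2*(m + 3)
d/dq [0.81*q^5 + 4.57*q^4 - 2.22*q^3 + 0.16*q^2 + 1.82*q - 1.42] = 4.05*q^4 + 18.28*q^3 - 6.66*q^2 + 0.32*q + 1.82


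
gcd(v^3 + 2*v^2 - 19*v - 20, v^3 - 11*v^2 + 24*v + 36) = v + 1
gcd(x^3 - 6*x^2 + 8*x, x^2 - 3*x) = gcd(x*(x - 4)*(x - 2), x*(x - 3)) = x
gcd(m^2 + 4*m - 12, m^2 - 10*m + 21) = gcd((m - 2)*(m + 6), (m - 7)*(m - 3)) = 1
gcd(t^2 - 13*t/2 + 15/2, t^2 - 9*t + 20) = t - 5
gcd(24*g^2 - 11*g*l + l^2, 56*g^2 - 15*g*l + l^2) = 8*g - l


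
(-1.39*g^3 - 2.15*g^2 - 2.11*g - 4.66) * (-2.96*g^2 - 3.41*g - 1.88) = 4.1144*g^5 + 11.1039*g^4 + 16.1903*g^3 + 25.0307*g^2 + 19.8574*g + 8.7608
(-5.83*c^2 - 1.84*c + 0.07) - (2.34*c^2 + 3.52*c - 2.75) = -8.17*c^2 - 5.36*c + 2.82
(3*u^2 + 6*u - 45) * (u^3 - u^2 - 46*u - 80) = 3*u^5 + 3*u^4 - 189*u^3 - 471*u^2 + 1590*u + 3600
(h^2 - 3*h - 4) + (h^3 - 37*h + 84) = h^3 + h^2 - 40*h + 80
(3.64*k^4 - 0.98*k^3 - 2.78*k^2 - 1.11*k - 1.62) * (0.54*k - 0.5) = 1.9656*k^5 - 2.3492*k^4 - 1.0112*k^3 + 0.7906*k^2 - 0.3198*k + 0.81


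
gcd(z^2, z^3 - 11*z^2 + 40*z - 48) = 1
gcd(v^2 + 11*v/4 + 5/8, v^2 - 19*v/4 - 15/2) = 1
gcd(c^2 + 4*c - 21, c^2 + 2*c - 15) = c - 3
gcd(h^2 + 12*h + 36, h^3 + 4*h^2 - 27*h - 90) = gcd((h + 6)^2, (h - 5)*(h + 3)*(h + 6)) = h + 6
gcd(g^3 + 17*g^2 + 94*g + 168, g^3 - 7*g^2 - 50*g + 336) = g + 7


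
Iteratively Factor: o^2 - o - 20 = (o + 4)*(o - 5)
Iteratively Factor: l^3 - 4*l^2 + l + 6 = (l - 3)*(l^2 - l - 2) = (l - 3)*(l + 1)*(l - 2)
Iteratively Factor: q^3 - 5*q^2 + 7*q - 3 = (q - 1)*(q^2 - 4*q + 3) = (q - 1)^2*(q - 3)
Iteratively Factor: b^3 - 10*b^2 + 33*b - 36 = (b - 4)*(b^2 - 6*b + 9) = (b - 4)*(b - 3)*(b - 3)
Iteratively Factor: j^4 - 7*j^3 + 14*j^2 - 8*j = (j - 2)*(j^3 - 5*j^2 + 4*j) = (j - 4)*(j - 2)*(j^2 - j) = j*(j - 4)*(j - 2)*(j - 1)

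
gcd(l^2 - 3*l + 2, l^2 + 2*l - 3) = l - 1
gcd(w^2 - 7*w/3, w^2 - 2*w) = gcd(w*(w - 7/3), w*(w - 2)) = w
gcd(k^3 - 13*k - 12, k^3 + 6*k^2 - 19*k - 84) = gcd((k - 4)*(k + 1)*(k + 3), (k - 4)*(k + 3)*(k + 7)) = k^2 - k - 12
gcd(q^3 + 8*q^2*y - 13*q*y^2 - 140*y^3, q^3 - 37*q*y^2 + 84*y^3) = -q^2 - 3*q*y + 28*y^2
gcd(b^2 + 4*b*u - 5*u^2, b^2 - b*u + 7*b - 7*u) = -b + u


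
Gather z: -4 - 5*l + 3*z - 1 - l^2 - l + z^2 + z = -l^2 - 6*l + z^2 + 4*z - 5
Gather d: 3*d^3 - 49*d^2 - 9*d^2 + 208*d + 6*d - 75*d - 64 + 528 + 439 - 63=3*d^3 - 58*d^2 + 139*d + 840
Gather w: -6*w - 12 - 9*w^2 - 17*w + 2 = -9*w^2 - 23*w - 10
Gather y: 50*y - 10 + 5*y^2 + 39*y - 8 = 5*y^2 + 89*y - 18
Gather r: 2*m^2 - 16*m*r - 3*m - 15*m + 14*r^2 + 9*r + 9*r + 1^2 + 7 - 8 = 2*m^2 - 18*m + 14*r^2 + r*(18 - 16*m)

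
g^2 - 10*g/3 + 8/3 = (g - 2)*(g - 4/3)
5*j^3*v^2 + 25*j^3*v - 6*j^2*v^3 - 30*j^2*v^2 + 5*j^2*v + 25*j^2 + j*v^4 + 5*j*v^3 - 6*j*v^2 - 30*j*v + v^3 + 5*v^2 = (-5*j + v)*(-j + v)*(v + 5)*(j*v + 1)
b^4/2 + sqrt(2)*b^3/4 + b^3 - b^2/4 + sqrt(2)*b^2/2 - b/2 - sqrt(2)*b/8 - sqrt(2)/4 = (b/2 + 1)*(b - sqrt(2)/2)*(b + sqrt(2)/2)^2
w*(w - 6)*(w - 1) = w^3 - 7*w^2 + 6*w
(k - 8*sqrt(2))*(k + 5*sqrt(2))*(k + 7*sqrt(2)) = k^3 + 4*sqrt(2)*k^2 - 122*k - 560*sqrt(2)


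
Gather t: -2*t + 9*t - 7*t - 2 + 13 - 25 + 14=0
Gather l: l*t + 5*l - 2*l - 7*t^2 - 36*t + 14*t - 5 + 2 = l*(t + 3) - 7*t^2 - 22*t - 3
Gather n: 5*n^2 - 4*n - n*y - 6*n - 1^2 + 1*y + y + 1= 5*n^2 + n*(-y - 10) + 2*y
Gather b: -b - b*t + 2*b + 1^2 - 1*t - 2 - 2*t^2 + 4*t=b*(1 - t) - 2*t^2 + 3*t - 1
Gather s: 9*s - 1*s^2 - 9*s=-s^2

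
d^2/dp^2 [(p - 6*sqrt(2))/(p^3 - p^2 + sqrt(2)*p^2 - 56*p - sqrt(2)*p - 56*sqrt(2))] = 2*(-(p - 6*sqrt(2))*(-3*p^2 - 2*sqrt(2)*p + 2*p + sqrt(2) + 56)^2 + (-3*p^2 - 2*sqrt(2)*p + 2*p - (p - 6*sqrt(2))*(3*p - 1 + sqrt(2)) + sqrt(2) + 56)*(-p^3 - sqrt(2)*p^2 + p^2 + sqrt(2)*p + 56*p + 56*sqrt(2)))/(-p^3 - sqrt(2)*p^2 + p^2 + sqrt(2)*p + 56*p + 56*sqrt(2))^3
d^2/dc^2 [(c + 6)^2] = 2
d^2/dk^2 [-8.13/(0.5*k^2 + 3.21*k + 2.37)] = 8.13*(0.5*k^2 + 3.21*k - (1.0*k + 3.21)*(2.0*k + 6.42) + 2.37)/(0.5*k^2 + 3.21*k + 2.37)^3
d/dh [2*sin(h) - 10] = 2*cos(h)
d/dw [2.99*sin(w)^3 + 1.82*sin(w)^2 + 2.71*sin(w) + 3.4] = (8.97*sin(w)^2 + 3.64*sin(w) + 2.71)*cos(w)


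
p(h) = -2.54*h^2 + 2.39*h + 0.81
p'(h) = 2.39 - 5.08*h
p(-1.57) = -9.20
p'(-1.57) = 10.37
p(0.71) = 1.23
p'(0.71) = -1.22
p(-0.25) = 0.05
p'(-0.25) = 3.66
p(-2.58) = -22.26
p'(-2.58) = 15.50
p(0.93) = 0.84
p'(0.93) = -2.33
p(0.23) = 1.23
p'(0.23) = 1.22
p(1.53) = -1.48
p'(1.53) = -5.38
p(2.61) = -10.25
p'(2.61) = -10.87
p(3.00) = -14.88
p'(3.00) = -12.85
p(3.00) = -14.88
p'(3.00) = -12.85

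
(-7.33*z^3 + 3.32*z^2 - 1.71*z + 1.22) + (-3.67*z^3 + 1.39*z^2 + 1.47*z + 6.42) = -11.0*z^3 + 4.71*z^2 - 0.24*z + 7.64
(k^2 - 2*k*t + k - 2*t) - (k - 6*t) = k^2 - 2*k*t + 4*t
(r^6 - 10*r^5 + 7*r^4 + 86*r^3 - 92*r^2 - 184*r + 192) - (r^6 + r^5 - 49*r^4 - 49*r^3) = -11*r^5 + 56*r^4 + 135*r^3 - 92*r^2 - 184*r + 192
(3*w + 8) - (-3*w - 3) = 6*w + 11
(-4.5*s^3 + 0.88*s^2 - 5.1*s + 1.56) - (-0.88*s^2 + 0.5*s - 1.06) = -4.5*s^3 + 1.76*s^2 - 5.6*s + 2.62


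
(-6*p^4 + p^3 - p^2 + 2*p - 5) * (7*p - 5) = -42*p^5 + 37*p^4 - 12*p^3 + 19*p^2 - 45*p + 25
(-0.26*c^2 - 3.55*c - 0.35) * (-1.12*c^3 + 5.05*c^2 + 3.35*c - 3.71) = 0.2912*c^5 + 2.663*c^4 - 18.4065*c^3 - 12.6954*c^2 + 11.998*c + 1.2985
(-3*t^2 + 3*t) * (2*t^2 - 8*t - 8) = -6*t^4 + 30*t^3 - 24*t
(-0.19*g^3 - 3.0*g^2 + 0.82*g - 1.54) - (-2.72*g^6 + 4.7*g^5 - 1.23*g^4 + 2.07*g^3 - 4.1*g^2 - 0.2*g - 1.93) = 2.72*g^6 - 4.7*g^5 + 1.23*g^4 - 2.26*g^3 + 1.1*g^2 + 1.02*g + 0.39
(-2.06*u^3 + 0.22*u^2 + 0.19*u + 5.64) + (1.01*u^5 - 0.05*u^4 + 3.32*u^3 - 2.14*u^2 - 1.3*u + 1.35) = 1.01*u^5 - 0.05*u^4 + 1.26*u^3 - 1.92*u^2 - 1.11*u + 6.99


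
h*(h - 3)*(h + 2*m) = h^3 + 2*h^2*m - 3*h^2 - 6*h*m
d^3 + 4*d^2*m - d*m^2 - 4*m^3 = (d - m)*(d + m)*(d + 4*m)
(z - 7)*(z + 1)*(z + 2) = z^3 - 4*z^2 - 19*z - 14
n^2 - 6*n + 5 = (n - 5)*(n - 1)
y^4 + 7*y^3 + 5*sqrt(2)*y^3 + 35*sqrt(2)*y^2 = y^2*(y + 7)*(y + 5*sqrt(2))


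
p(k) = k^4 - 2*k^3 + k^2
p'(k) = 4*k^3 - 6*k^2 + 2*k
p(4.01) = 145.69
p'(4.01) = 169.46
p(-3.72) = 308.30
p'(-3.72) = -296.39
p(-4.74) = 740.25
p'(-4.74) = -570.27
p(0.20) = 0.03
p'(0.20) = 0.19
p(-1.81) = 25.87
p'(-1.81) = -47.00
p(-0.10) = 0.01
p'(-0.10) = -0.26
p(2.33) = 9.60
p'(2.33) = 22.68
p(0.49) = 0.06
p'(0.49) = 0.01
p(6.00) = 900.00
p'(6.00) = 660.00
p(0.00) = 0.00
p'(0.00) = 0.00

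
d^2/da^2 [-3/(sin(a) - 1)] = 3*(sin(a) + 2)/(sin(a) - 1)^2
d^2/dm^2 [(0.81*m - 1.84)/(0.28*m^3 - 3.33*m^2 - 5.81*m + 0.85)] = (0.381024*m^5 - 6.262536*m^4 + 48.04929*m^3 - 106.774944*m^2 - 197.210442*m - 126.638318)/(0.021952*m^9 - 0.783216*m^8 + 7.948164*m^7 - 4.222653*m^6 - 169.679643*m^5 - 317.243424*m^4 - 96.844811*m^3 + 78.86028*m^2 - 12.593175*m + 0.614125)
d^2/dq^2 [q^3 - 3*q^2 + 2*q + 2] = 6*q - 6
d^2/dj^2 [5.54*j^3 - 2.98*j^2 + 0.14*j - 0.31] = 33.24*j - 5.96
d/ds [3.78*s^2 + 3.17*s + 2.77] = 7.56*s + 3.17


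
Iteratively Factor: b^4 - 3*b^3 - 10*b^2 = (b)*(b^3 - 3*b^2 - 10*b) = b*(b + 2)*(b^2 - 5*b) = b^2*(b + 2)*(b - 5)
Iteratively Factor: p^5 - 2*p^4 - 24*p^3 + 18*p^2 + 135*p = (p - 3)*(p^4 + p^3 - 21*p^2 - 45*p) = p*(p - 3)*(p^3 + p^2 - 21*p - 45) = p*(p - 3)*(p + 3)*(p^2 - 2*p - 15) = p*(p - 3)*(p + 3)^2*(p - 5)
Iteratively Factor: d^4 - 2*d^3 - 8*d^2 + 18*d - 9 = (d - 1)*(d^3 - d^2 - 9*d + 9) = (d - 3)*(d - 1)*(d^2 + 2*d - 3) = (d - 3)*(d - 1)^2*(d + 3)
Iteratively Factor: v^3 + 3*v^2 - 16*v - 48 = (v + 4)*(v^2 - v - 12) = (v + 3)*(v + 4)*(v - 4)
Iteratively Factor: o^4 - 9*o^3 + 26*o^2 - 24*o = (o - 2)*(o^3 - 7*o^2 + 12*o) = (o - 3)*(o - 2)*(o^2 - 4*o) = (o - 4)*(o - 3)*(o - 2)*(o)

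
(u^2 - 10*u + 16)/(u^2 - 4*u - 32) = (u - 2)/(u + 4)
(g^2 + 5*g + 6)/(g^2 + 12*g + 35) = (g^2 + 5*g + 6)/(g^2 + 12*g + 35)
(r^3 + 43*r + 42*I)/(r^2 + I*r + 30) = (r^2 - 6*I*r + 7)/(r - 5*I)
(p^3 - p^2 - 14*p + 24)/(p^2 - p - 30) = (-p^3 + p^2 + 14*p - 24)/(-p^2 + p + 30)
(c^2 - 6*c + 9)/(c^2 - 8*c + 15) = (c - 3)/(c - 5)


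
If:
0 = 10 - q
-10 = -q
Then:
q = 10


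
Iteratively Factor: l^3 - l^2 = (l)*(l^2 - l) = l^2*(l - 1)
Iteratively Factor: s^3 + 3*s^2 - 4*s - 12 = (s + 2)*(s^2 + s - 6) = (s + 2)*(s + 3)*(s - 2)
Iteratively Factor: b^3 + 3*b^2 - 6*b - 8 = (b + 4)*(b^2 - b - 2) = (b + 1)*(b + 4)*(b - 2)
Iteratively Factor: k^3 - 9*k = (k)*(k^2 - 9) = k*(k + 3)*(k - 3)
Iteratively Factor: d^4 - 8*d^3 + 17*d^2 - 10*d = (d - 2)*(d^3 - 6*d^2 + 5*d) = (d - 5)*(d - 2)*(d^2 - d) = (d - 5)*(d - 2)*(d - 1)*(d)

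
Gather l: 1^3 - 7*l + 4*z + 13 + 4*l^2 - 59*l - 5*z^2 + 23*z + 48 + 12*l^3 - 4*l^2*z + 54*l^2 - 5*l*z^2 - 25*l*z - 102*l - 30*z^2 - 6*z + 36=12*l^3 + l^2*(58 - 4*z) + l*(-5*z^2 - 25*z - 168) - 35*z^2 + 21*z + 98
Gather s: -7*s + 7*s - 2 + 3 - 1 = 0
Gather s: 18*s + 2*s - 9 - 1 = 20*s - 10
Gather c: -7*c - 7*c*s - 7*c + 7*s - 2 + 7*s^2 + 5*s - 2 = c*(-7*s - 14) + 7*s^2 + 12*s - 4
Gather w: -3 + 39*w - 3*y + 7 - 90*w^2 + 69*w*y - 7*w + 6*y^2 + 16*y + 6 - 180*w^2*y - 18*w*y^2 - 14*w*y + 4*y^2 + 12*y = w^2*(-180*y - 90) + w*(-18*y^2 + 55*y + 32) + 10*y^2 + 25*y + 10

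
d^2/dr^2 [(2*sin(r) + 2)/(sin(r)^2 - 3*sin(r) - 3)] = 2*(-sin(r)^5 - 7*sin(r)^4 - 7*sin(r)^3 - 6*sin(r)^2 + 6)/(sin(r)^2 - 3*sin(r) - 3)^3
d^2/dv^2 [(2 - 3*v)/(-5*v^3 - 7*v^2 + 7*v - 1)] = 2*(225*v^5 + 15*v^4 - 308*v^3 - 174*v^2 + 261*v - 63)/(125*v^9 + 525*v^8 + 210*v^7 - 1052*v^6 - 84*v^5 + 966*v^4 - 622*v^3 + 168*v^2 - 21*v + 1)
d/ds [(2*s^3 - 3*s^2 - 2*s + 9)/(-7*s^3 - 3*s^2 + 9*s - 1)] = (-27*s^4 + 8*s^3 + 150*s^2 + 60*s - 79)/(49*s^6 + 42*s^5 - 117*s^4 - 40*s^3 + 87*s^2 - 18*s + 1)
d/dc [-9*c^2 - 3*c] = -18*c - 3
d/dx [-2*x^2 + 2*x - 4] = 2 - 4*x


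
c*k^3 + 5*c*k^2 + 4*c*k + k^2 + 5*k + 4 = (k + 1)*(k + 4)*(c*k + 1)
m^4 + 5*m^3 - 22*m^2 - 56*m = m*(m - 4)*(m + 2)*(m + 7)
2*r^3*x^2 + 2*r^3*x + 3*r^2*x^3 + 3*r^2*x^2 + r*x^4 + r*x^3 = x*(r + x)*(2*r + x)*(r*x + r)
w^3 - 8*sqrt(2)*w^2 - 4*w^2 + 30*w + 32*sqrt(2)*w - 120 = (w - 4)*(w - 5*sqrt(2))*(w - 3*sqrt(2))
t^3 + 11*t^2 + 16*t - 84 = (t - 2)*(t + 6)*(t + 7)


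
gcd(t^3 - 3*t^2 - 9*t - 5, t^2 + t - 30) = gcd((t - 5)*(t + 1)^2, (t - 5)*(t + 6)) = t - 5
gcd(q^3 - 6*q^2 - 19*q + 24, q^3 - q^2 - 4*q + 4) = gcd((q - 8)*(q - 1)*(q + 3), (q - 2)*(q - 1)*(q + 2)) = q - 1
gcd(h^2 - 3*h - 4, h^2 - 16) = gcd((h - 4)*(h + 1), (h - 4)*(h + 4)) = h - 4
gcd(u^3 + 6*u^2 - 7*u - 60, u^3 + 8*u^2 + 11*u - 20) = u^2 + 9*u + 20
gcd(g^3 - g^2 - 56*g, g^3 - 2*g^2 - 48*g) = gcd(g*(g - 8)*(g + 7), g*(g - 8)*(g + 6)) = g^2 - 8*g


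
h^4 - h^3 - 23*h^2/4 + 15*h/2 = h*(h - 2)*(h - 3/2)*(h + 5/2)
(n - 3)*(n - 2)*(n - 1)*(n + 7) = n^4 + n^3 - 31*n^2 + 71*n - 42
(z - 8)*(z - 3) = z^2 - 11*z + 24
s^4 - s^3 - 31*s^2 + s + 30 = (s - 6)*(s - 1)*(s + 1)*(s + 5)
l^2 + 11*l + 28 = (l + 4)*(l + 7)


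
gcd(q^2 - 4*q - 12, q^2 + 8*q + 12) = q + 2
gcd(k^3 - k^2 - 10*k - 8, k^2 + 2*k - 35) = 1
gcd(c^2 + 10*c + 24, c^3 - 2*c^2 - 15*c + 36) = c + 4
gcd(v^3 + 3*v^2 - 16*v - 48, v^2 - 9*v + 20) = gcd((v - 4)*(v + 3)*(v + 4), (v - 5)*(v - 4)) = v - 4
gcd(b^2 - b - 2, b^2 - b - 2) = b^2 - b - 2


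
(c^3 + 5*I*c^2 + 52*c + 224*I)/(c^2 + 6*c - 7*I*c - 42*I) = (c^2 + 12*I*c - 32)/(c + 6)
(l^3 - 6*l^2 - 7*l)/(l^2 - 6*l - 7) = l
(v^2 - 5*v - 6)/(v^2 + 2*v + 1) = (v - 6)/(v + 1)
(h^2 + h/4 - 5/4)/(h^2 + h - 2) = (h + 5/4)/(h + 2)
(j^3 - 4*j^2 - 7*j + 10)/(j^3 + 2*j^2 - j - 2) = (j - 5)/(j + 1)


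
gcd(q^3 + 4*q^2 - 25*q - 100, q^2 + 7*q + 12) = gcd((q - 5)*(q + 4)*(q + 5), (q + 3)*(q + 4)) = q + 4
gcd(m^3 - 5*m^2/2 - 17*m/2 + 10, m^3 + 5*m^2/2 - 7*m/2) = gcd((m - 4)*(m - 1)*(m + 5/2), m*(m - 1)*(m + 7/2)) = m - 1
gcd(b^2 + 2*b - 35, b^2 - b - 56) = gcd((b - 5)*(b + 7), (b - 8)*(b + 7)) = b + 7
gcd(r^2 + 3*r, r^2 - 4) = 1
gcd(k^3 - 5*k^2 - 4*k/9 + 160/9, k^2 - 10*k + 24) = k - 4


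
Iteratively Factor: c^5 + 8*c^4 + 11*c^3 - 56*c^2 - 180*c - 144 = (c - 3)*(c^4 + 11*c^3 + 44*c^2 + 76*c + 48) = (c - 3)*(c + 4)*(c^3 + 7*c^2 + 16*c + 12) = (c - 3)*(c + 2)*(c + 4)*(c^2 + 5*c + 6) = (c - 3)*(c + 2)*(c + 3)*(c + 4)*(c + 2)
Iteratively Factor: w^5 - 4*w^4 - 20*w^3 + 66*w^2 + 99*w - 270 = (w - 5)*(w^4 + w^3 - 15*w^2 - 9*w + 54) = (w - 5)*(w + 3)*(w^3 - 2*w^2 - 9*w + 18) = (w - 5)*(w - 3)*(w + 3)*(w^2 + w - 6) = (w - 5)*(w - 3)*(w + 3)^2*(w - 2)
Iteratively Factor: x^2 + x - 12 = (x - 3)*(x + 4)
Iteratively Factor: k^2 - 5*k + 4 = (k - 4)*(k - 1)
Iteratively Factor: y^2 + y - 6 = (y - 2)*(y + 3)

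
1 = 1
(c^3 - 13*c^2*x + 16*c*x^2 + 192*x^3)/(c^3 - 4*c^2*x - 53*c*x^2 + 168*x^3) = (-c^2 + 5*c*x + 24*x^2)/(-c^2 - 4*c*x + 21*x^2)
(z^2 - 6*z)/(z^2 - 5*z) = (z - 6)/(z - 5)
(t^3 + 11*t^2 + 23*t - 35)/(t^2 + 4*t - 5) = t + 7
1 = 1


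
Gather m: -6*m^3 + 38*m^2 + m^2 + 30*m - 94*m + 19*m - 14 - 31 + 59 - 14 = -6*m^3 + 39*m^2 - 45*m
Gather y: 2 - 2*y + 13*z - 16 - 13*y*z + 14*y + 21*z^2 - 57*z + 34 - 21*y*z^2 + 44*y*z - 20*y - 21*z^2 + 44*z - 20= y*(-21*z^2 + 31*z - 8)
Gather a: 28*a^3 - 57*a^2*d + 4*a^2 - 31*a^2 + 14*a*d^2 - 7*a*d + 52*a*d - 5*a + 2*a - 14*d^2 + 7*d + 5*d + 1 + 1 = 28*a^3 + a^2*(-57*d - 27) + a*(14*d^2 + 45*d - 3) - 14*d^2 + 12*d + 2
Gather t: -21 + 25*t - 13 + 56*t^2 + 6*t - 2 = 56*t^2 + 31*t - 36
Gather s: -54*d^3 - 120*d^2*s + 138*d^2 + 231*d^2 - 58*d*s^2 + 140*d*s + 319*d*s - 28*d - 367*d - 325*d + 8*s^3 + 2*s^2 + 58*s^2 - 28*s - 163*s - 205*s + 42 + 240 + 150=-54*d^3 + 369*d^2 - 720*d + 8*s^3 + s^2*(60 - 58*d) + s*(-120*d^2 + 459*d - 396) + 432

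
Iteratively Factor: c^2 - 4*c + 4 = (c - 2)*(c - 2)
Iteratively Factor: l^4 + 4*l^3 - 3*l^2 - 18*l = (l)*(l^3 + 4*l^2 - 3*l - 18) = l*(l - 2)*(l^2 + 6*l + 9) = l*(l - 2)*(l + 3)*(l + 3)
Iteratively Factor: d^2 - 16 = (d + 4)*(d - 4)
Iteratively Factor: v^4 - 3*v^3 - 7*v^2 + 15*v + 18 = (v - 3)*(v^3 - 7*v - 6) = (v - 3)*(v + 1)*(v^2 - v - 6) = (v - 3)*(v + 1)*(v + 2)*(v - 3)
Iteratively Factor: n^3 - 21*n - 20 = (n - 5)*(n^2 + 5*n + 4) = (n - 5)*(n + 1)*(n + 4)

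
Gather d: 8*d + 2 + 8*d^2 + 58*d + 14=8*d^2 + 66*d + 16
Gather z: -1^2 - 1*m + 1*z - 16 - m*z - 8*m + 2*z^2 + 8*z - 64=-9*m + 2*z^2 + z*(9 - m) - 81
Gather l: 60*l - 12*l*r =l*(60 - 12*r)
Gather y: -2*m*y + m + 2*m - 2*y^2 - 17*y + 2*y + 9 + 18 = 3*m - 2*y^2 + y*(-2*m - 15) + 27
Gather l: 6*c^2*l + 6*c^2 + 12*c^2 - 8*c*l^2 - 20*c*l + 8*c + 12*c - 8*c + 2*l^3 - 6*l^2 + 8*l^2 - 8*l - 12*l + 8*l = 18*c^2 + 12*c + 2*l^3 + l^2*(2 - 8*c) + l*(6*c^2 - 20*c - 12)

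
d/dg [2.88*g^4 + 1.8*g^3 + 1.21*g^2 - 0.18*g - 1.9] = 11.52*g^3 + 5.4*g^2 + 2.42*g - 0.18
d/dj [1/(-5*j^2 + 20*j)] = 2*(j - 2)/(5*j^2*(j - 4)^2)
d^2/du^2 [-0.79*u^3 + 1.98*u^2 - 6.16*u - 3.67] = 3.96 - 4.74*u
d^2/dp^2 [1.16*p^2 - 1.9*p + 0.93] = 2.32000000000000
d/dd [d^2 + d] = 2*d + 1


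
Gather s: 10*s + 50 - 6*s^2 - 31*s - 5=-6*s^2 - 21*s + 45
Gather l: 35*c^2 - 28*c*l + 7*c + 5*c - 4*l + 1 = 35*c^2 + 12*c + l*(-28*c - 4) + 1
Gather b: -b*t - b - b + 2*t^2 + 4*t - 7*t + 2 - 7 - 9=b*(-t - 2) + 2*t^2 - 3*t - 14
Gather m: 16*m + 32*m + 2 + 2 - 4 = 48*m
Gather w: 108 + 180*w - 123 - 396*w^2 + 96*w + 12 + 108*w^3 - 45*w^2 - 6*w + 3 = 108*w^3 - 441*w^2 + 270*w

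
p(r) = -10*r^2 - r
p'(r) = -20*r - 1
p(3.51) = -126.71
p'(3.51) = -71.20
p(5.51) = -309.11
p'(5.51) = -111.20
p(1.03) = -11.64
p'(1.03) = -21.60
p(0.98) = -10.58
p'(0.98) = -20.60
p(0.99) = -10.79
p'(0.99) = -20.80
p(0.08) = -0.14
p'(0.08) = -2.60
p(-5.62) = -310.22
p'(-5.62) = 111.40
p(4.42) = -199.78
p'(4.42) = -89.40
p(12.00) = -1452.00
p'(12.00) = -241.00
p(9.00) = -819.00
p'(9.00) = -181.00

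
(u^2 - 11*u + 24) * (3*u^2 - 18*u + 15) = 3*u^4 - 51*u^3 + 285*u^2 - 597*u + 360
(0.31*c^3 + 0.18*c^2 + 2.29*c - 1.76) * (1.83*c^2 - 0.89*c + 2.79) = 0.5673*c^5 + 0.0535*c^4 + 4.8954*c^3 - 4.7567*c^2 + 7.9555*c - 4.9104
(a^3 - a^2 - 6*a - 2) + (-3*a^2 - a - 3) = a^3 - 4*a^2 - 7*a - 5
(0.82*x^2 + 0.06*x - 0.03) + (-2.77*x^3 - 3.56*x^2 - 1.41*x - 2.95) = -2.77*x^3 - 2.74*x^2 - 1.35*x - 2.98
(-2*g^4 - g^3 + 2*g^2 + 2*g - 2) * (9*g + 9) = -18*g^5 - 27*g^4 + 9*g^3 + 36*g^2 - 18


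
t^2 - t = t*(t - 1)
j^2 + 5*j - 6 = (j - 1)*(j + 6)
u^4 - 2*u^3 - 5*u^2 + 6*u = u*(u - 3)*(u - 1)*(u + 2)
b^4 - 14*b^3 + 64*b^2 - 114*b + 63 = (b - 7)*(b - 3)^2*(b - 1)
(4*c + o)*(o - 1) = 4*c*o - 4*c + o^2 - o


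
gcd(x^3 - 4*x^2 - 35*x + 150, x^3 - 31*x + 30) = x^2 + x - 30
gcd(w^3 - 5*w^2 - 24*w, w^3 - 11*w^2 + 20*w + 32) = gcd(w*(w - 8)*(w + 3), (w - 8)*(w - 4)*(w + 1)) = w - 8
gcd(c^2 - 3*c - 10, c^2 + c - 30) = c - 5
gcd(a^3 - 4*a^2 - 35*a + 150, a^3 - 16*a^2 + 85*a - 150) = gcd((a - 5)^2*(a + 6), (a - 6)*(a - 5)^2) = a^2 - 10*a + 25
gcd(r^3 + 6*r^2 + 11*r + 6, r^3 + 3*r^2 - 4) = r + 2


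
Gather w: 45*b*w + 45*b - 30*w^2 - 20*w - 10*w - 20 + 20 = 45*b - 30*w^2 + w*(45*b - 30)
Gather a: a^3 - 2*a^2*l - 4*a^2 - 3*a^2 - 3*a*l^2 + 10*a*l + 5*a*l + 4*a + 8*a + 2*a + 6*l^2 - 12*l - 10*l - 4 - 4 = a^3 + a^2*(-2*l - 7) + a*(-3*l^2 + 15*l + 14) + 6*l^2 - 22*l - 8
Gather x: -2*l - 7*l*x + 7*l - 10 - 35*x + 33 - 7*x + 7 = 5*l + x*(-7*l - 42) + 30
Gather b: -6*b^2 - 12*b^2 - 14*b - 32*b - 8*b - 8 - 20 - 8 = -18*b^2 - 54*b - 36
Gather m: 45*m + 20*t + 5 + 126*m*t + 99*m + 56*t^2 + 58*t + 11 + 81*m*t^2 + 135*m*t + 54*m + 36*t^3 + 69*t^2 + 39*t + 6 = m*(81*t^2 + 261*t + 198) + 36*t^3 + 125*t^2 + 117*t + 22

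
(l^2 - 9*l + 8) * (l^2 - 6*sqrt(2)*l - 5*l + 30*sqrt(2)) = l^4 - 14*l^3 - 6*sqrt(2)*l^3 + 53*l^2 + 84*sqrt(2)*l^2 - 318*sqrt(2)*l - 40*l + 240*sqrt(2)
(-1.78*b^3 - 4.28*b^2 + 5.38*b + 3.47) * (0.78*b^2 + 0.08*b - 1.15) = -1.3884*b^5 - 3.4808*b^4 + 5.901*b^3 + 8.059*b^2 - 5.9094*b - 3.9905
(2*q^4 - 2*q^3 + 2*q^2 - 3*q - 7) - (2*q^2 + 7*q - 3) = 2*q^4 - 2*q^3 - 10*q - 4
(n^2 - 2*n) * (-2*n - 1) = -2*n^3 + 3*n^2 + 2*n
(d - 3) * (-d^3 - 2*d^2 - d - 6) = -d^4 + d^3 + 5*d^2 - 3*d + 18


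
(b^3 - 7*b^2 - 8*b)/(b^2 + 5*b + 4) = b*(b - 8)/(b + 4)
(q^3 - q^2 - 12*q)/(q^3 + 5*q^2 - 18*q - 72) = q/(q + 6)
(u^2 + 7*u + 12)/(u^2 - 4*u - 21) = (u + 4)/(u - 7)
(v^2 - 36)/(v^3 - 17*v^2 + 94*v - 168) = (v + 6)/(v^2 - 11*v + 28)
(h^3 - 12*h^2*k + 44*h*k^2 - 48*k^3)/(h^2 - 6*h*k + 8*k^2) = h - 6*k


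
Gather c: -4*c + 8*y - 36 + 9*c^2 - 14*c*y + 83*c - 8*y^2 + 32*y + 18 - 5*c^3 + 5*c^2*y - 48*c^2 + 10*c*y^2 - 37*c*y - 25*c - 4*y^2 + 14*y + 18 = -5*c^3 + c^2*(5*y - 39) + c*(10*y^2 - 51*y + 54) - 12*y^2 + 54*y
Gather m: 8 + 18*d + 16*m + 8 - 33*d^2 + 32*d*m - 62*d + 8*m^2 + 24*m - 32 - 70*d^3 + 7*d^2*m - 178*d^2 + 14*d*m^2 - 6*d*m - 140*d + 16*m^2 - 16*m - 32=-70*d^3 - 211*d^2 - 184*d + m^2*(14*d + 24) + m*(7*d^2 + 26*d + 24) - 48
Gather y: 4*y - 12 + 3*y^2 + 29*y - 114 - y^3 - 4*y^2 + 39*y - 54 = -y^3 - y^2 + 72*y - 180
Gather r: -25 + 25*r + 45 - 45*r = 20 - 20*r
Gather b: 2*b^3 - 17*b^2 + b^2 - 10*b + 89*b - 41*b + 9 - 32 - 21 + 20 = 2*b^3 - 16*b^2 + 38*b - 24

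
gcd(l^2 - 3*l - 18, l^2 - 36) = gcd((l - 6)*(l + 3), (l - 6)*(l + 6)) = l - 6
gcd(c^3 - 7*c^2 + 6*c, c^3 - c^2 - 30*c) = c^2 - 6*c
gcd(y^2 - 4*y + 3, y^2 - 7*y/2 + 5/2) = y - 1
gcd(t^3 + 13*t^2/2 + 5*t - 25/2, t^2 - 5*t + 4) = t - 1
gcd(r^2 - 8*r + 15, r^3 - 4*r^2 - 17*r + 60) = r^2 - 8*r + 15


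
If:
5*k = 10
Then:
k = 2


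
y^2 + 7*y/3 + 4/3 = (y + 1)*(y + 4/3)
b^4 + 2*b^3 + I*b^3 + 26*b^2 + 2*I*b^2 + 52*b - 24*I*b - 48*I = (b + 2)*(b - 4*I)*(b - I)*(b + 6*I)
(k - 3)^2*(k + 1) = k^3 - 5*k^2 + 3*k + 9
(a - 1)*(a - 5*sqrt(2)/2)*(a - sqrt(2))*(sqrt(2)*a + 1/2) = sqrt(2)*a^4 - 13*a^3/2 - sqrt(2)*a^3 + 13*sqrt(2)*a^2/4 + 13*a^2/2 - 13*sqrt(2)*a/4 + 5*a/2 - 5/2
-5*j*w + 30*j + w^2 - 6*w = (-5*j + w)*(w - 6)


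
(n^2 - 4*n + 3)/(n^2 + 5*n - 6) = (n - 3)/(n + 6)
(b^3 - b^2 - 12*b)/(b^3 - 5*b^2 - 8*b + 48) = b/(b - 4)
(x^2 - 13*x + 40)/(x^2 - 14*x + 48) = (x - 5)/(x - 6)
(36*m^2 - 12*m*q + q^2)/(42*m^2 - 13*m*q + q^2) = (-6*m + q)/(-7*m + q)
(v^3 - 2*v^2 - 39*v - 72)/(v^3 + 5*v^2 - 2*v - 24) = (v^2 - 5*v - 24)/(v^2 + 2*v - 8)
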